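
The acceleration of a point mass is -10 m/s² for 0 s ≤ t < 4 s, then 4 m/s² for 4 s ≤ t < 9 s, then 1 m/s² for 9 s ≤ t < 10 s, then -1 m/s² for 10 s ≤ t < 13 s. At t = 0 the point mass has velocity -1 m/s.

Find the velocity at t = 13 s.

-23 m/s

Δv equals the area under the a-t graph; then v = v₀ + Δv.
0–4 s: -10 × 4 = -40 m/s
4–9 s: 4 × 5 = 20 m/s
9–10 s: 1 × 1 = 1 m/s
10–13 s: -1 × 3 = -3 m/s
Δv = -22 m/s, so v(13) = -1 + (-22) = -23 m/s.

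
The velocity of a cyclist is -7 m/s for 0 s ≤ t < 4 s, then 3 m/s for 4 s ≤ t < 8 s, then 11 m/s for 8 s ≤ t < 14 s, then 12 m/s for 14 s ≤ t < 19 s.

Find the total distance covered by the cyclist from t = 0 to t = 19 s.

Total distance travelled is ∫|v| dt — sum the magnitudes of each area piece.
0–4 s: |-7| × 4 = 28 m
4–8 s: |3| × 4 = 12 m
8–14 s: |11| × 6 = 66 m
14–19 s: |12| × 5 = 60 m
Total distance = 166 m

166 m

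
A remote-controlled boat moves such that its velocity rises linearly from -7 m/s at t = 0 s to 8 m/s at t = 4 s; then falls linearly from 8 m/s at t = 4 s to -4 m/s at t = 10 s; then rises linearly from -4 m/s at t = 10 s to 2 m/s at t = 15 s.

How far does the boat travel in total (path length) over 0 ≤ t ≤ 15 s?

Total distance travelled is ∫|v| dt — sum the magnitudes of each area piece.
0–4 s: v = 0 at t = 28/15 s; triangle areas 98/15 + 128/15 = 226/15 m
4–10 s: v = 0 at t = 8 s; triangle areas 16 + 4 = 20 m
10–15 s: v = 0 at t = 40/3 s; triangle areas 20/3 + 5/3 = 25/3 m
Total distance = 43.4 m

43.4 m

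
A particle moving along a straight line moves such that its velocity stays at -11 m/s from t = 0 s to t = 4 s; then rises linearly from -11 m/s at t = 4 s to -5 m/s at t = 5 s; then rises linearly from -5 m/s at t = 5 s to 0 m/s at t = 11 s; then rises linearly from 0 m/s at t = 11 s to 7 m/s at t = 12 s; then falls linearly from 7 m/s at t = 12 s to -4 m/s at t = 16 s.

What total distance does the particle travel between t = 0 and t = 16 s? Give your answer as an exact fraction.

Total distance travelled is ∫|v| dt — sum the magnitudes of each area piece.
0–4 s: |-11| × 4 = 44 m
4–5 s: |½(-11 + -5)(1)| = 8 m
5–11 s: |½(-5 + 0)(6)| = 15 m
11–12 s: |½(0 + 7)(1)| = 3.5 m
12–16 s: v = 0 at t = 160/11 s; triangle areas 98/11 + 32/11 = 130/11 m
Total distance = 1811/22 m

1811/22 m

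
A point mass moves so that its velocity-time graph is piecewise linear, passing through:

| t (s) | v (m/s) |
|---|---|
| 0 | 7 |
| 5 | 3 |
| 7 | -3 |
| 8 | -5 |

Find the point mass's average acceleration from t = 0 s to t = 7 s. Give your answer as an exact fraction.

Average acceleration = Δv/Δt = (-3 − 7)/(7 − 0) = -10/7 m/s².

-10/7 m/s²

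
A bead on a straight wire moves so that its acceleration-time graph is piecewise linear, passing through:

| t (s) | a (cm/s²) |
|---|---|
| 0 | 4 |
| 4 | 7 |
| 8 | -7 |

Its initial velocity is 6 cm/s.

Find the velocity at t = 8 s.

Δv equals the area under the a-t graph; then v = v₀ + Δv.
0–4 s: ½(4 + 7)(4) = 22 cm/s
4–8 s: ½(7 + -7)(4) = 0 cm/s
Δv = 22 cm/s, so v(8) = 6 + (22) = 28 cm/s.

28 cm/s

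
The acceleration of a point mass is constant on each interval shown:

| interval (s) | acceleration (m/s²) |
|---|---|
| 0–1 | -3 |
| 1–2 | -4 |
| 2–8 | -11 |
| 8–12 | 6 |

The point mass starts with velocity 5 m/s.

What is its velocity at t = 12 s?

-44 m/s

Δv equals the area under the a-t graph; then v = v₀ + Δv.
0–1 s: -3 × 1 = -3 m/s
1–2 s: -4 × 1 = -4 m/s
2–8 s: -11 × 6 = -66 m/s
8–12 s: 6 × 4 = 24 m/s
Δv = -49 m/s, so v(12) = 5 + (-49) = -44 m/s.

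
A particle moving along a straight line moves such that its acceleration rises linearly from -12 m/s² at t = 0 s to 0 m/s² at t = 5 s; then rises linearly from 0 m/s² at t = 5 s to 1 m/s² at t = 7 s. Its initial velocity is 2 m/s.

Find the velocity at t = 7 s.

-27 m/s

Δv equals the area under the a-t graph; then v = v₀ + Δv.
0–5 s: ½(-12 + 0)(5) = -30 m/s
5–7 s: ½(0 + 1)(2) = 1 m/s
Δv = -29 m/s, so v(7) = 2 + (-29) = -27 m/s.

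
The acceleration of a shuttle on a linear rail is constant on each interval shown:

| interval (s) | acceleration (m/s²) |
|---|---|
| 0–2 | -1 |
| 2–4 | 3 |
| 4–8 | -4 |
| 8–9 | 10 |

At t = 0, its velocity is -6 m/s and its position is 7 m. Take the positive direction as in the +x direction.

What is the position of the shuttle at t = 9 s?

-70 m

On each constant-a segment, Δv = aΔt and Δx = v₀Δt + ½aΔt²; chain segment to segment.
0–2 s: v starts -6 m/s; Δx = -6·2 + ½·-1·2² = -14 m; v ends -8 m/s.
2–4 s: v starts -8 m/s; Δx = -8·2 + ½·3·2² = -10 m; v ends -2 m/s.
4–8 s: v starts -2 m/s; Δx = -2·4 + ½·-4·4² = -40 m; v ends -18 m/s.
8–9 s: v starts -18 m/s; Δx = -18·1 + ½·10·1² = -13 m; v ends -8 m/s.
x(9) = 7 + Σ Δx = -70 m.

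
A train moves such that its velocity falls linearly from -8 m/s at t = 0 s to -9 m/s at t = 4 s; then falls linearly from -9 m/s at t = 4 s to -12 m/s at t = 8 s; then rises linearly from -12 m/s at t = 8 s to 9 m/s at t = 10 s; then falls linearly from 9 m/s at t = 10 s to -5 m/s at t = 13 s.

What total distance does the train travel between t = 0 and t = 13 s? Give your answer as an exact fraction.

Total distance travelled is ∫|v| dt — sum the magnitudes of each area piece.
0–4 s: |½(-8 + -9)(4)| = 34 m
4–8 s: |½(-9 + -12)(4)| = 42 m
8–10 s: v = 0 at t = 64/7 s; triangle areas 48/7 + 27/7 = 75/7 m
10–13 s: v = 0 at t = 167/14 s; triangle areas 243/28 + 75/28 = 159/14 m
Total distance = 1373/14 m

1373/14 m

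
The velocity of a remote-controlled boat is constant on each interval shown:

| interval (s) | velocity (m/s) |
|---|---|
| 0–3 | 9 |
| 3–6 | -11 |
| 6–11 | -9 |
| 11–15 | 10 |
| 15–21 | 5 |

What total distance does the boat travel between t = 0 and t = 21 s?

175 m

Distance (not displacement) is the total path length: add the absolute areas under v-t.
0–3 s: |9| × 3 = 27 m
3–6 s: |-11| × 3 = 33 m
6–11 s: |-9| × 5 = 45 m
11–15 s: |10| × 4 = 40 m
15–21 s: |5| × 6 = 30 m
Total distance = 175 m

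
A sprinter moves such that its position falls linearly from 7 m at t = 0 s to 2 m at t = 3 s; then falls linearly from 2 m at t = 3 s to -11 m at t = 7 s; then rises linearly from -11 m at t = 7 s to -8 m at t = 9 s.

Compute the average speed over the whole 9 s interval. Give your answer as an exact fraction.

Average speed = (total path length)/(elapsed time); on a piecewise-linear x-t graph the path length is Σ|Δx|.
0–3 s: |Δx| = |2 − 7| = 5 m
3–7 s: |Δx| = |-11 − 2| = 13 m
7–9 s: |Δx| = |-8 − -11| = 3 m
Total path = 21 m; average speed = 21/9 = 7/3 m/s.

7/3 m/s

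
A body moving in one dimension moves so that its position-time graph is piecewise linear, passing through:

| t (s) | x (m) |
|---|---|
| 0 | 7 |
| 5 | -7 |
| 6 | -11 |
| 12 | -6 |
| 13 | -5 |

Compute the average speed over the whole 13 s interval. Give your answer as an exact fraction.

24/13 m/s

Average speed = (total path length)/(elapsed time); on a piecewise-linear x-t graph the path length is Σ|Δx|.
0–5 s: |Δx| = |-7 − 7| = 14 m
5–6 s: |Δx| = |-11 − -7| = 4 m
6–12 s: |Δx| = |-6 − -11| = 5 m
12–13 s: |Δx| = |-5 − -6| = 1 m
Total path = 24 m; average speed = 24/13 = 24/13 m/s.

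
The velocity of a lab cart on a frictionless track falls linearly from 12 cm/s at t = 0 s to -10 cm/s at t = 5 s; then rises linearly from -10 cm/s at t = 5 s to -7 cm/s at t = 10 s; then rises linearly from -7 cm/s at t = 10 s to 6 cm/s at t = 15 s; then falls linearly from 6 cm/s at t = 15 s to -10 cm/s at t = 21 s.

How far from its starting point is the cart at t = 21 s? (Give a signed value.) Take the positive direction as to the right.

-52 cm

Displacement is the signed area under the v-t curve.
0–5 s: ½(12 + -10)(5) = 5 cm
5–10 s: ½(-10 + -7)(5) = -42.5 cm
10–15 s: ½(-7 + 6)(5) = -2.5 cm
15–21 s: ½(6 + -10)(6) = -12 cm
Net displacement = -52 cm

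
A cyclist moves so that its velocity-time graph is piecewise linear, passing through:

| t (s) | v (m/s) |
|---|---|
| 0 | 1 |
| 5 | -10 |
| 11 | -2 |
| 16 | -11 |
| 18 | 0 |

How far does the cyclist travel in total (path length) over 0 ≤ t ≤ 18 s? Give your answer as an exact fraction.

1127/11 m

Total distance travelled is ∫|v| dt — sum the magnitudes of each area piece.
0–5 s: v = 0 at t = 5/11 s; triangle areas 5/22 + 250/11 = 505/22 m
5–11 s: |½(-10 + -2)(6)| = 36 m
11–16 s: |½(-2 + -11)(5)| = 32.5 m
16–18 s: |½(-11 + 0)(2)| = 11 m
Total distance = 1127/11 m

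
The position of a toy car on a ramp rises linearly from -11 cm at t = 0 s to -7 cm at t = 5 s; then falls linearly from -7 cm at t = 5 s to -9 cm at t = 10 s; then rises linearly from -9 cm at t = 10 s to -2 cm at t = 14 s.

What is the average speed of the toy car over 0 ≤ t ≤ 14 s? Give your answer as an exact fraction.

Average speed = (total path length)/(elapsed time); on a piecewise-linear x-t graph the path length is Σ|Δx|.
0–5 s: |Δx| = |-7 − -11| = 4 cm
5–10 s: |Δx| = |-9 − -7| = 2 cm
10–14 s: |Δx| = |-2 − -9| = 7 cm
Total path = 13 cm; average speed = 13/14 = 13/14 cm/s.

13/14 cm/s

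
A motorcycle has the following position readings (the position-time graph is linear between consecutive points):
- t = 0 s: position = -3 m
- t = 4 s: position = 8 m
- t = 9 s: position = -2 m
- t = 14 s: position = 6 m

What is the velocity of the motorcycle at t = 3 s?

Velocity is the slope of the x-t graph on 0–4 s: (8 − -3)/(4 − 0) = 2.75 m/s.

2.75 m/s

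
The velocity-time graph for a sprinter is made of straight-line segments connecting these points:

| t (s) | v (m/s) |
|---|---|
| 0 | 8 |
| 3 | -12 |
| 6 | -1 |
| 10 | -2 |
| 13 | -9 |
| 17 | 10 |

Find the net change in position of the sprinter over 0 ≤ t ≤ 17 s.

Displacement is the signed area under the v-t curve.
0–3 s: ½(8 + -12)(3) = -6 m
3–6 s: ½(-12 + -1)(3) = -19.5 m
6–10 s: ½(-1 + -2)(4) = -6 m
10–13 s: ½(-2 + -9)(3) = -16.5 m
13–17 s: ½(-9 + 10)(4) = 2 m
Net displacement = -46 m

-46 m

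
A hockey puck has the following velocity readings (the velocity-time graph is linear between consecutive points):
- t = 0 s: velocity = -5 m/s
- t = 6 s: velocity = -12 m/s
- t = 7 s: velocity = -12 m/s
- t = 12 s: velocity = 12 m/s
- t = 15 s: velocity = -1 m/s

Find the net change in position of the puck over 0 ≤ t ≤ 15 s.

Net displacement equals the area under the velocity-time graph (areas below the axis count negative).
0–6 s: ½(-5 + -12)(6) = -51 m
6–7 s: -12 × 1 = -12 m
7–12 s: ½(-12 + 12)(5) = 0 m
12–15 s: ½(12 + -1)(3) = 16.5 m
Net displacement = -46.5 m

-46.5 m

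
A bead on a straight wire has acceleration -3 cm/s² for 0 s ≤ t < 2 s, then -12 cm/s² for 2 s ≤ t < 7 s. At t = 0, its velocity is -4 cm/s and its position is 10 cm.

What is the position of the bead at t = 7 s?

On each constant-a segment, Δv = aΔt and Δx = v₀Δt + ½aΔt²; chain segment to segment.
0–2 s: v starts -4 cm/s; Δx = -4·2 + ½·-3·2² = -14 cm; v ends -10 cm/s.
2–7 s: v starts -10 cm/s; Δx = -10·5 + ½·-12·5² = -200 cm; v ends -70 cm/s.
x(7) = 10 + Σ Δx = -204 cm.

-204 cm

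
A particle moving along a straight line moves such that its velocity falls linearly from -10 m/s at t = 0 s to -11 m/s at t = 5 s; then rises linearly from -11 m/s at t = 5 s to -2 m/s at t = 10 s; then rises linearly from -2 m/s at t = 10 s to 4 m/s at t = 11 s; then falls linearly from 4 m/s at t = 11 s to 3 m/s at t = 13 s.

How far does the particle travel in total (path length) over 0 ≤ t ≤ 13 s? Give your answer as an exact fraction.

Total distance travelled is ∫|v| dt — sum the magnitudes of each area piece.
0–5 s: |½(-10 + -11)(5)| = 52.5 m
5–10 s: |½(-11 + -2)(5)| = 32.5 m
10–11 s: v = 0 at t = 31/3 s; triangle areas 1/3 + 4/3 = 5/3 m
11–13 s: |½(4 + 3)(2)| = 7 m
Total distance = 281/3 m

281/3 m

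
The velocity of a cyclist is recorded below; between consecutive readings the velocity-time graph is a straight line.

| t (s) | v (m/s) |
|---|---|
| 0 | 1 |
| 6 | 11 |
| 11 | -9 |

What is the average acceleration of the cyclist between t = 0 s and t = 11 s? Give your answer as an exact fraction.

-10/11 m/s²

Average acceleration = Δv/Δt = (-9 − 1)/(11 − 0) = -10/11 m/s².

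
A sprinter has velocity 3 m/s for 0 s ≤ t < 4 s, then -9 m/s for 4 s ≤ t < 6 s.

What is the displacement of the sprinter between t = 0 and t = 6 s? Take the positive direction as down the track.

-6 m

Displacement is the signed area under the v-t curve.
0–4 s: 3 × 4 = 12 m
4–6 s: -9 × 2 = -18 m
Net displacement = -6 m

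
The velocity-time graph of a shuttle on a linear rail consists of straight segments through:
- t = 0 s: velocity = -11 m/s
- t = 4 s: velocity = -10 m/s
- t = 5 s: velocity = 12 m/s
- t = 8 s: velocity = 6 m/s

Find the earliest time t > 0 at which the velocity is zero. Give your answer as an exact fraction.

v changes sign on 4–5 s (from -10 to 12); the graph is linear there, so v = 0 at t = 4 + (10)·(5 − 4)/(12 − -10) = 49/11 s.

t = 49/11 s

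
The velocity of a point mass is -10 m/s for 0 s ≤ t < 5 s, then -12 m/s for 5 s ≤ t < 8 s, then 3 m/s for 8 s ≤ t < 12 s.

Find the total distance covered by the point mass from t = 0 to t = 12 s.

Total distance travelled is ∫|v| dt — sum the magnitudes of each area piece.
0–5 s: |-10| × 5 = 50 m
5–8 s: |-12| × 3 = 36 m
8–12 s: |3| × 4 = 12 m
Total distance = 98 m

98 m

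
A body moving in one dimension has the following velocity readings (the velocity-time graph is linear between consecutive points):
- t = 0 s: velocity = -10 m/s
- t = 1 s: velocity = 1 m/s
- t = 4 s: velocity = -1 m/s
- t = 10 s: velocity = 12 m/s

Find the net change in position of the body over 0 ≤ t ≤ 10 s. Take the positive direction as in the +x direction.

28.5 m

Net displacement equals the area under the velocity-time graph (areas below the axis count negative).
0–1 s: ½(-10 + 1)(1) = -4.5 m
1–4 s: ½(1 + -1)(3) = 0 m
4–10 s: ½(-1 + 12)(6) = 33 m
Net displacement = 28.5 m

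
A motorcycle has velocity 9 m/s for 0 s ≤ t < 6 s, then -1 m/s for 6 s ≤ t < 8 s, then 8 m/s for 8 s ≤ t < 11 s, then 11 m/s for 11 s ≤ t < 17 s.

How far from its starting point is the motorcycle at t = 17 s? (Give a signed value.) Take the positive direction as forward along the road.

142 m

Displacement is the signed area under the v-t curve.
0–6 s: 9 × 6 = 54 m
6–8 s: -1 × 2 = -2 m
8–11 s: 8 × 3 = 24 m
11–17 s: 11 × 6 = 66 m
Net displacement = 142 m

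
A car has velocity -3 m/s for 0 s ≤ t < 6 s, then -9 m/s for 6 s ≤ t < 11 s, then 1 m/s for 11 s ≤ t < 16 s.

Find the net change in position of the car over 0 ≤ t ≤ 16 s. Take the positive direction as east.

-58 m

Net displacement equals the area under the velocity-time graph (areas below the axis count negative).
0–6 s: -3 × 6 = -18 m
6–11 s: -9 × 5 = -45 m
11–16 s: 1 × 5 = 5 m
Net displacement = -58 m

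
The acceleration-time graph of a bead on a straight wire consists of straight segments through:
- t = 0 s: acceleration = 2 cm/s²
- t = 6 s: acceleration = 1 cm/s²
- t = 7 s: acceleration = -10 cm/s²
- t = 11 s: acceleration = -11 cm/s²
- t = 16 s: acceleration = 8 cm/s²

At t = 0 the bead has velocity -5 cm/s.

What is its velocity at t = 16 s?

Δv equals the area under the a-t graph; then v = v₀ + Δv.
0–6 s: ½(2 + 1)(6) = 9 cm/s
6–7 s: ½(1 + -10)(1) = -4.5 cm/s
7–11 s: ½(-10 + -11)(4) = -42 cm/s
11–16 s: ½(-11 + 8)(5) = -7.5 cm/s
Δv = -45 cm/s, so v(16) = -5 + (-45) = -50 cm/s.

-50 cm/s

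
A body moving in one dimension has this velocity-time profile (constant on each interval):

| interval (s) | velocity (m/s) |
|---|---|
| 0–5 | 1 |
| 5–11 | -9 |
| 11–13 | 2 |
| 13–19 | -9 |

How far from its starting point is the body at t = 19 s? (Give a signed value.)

Net displacement equals the area under the velocity-time graph (areas below the axis count negative).
0–5 s: 1 × 5 = 5 m
5–11 s: -9 × 6 = -54 m
11–13 s: 2 × 2 = 4 m
13–19 s: -9 × 6 = -54 m
Net displacement = -99 m

-99 m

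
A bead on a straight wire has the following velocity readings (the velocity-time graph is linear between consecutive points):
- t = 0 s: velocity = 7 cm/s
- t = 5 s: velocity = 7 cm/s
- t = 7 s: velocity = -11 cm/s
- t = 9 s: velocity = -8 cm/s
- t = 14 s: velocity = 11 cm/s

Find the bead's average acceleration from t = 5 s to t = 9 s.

-3.75 cm/s²

Average acceleration = Δv/Δt = (-8 − 7)/(9 − 5) = -3.75 cm/s².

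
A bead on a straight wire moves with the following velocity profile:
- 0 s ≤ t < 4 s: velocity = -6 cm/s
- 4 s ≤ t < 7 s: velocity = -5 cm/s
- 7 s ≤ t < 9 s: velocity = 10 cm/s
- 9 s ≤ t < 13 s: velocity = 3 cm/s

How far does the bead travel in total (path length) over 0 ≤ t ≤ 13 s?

71 cm

Total distance travelled is ∫|v| dt — sum the magnitudes of each area piece.
0–4 s: |-6| × 4 = 24 cm
4–7 s: |-5| × 3 = 15 cm
7–9 s: |10| × 2 = 20 cm
9–13 s: |3| × 4 = 12 cm
Total distance = 71 cm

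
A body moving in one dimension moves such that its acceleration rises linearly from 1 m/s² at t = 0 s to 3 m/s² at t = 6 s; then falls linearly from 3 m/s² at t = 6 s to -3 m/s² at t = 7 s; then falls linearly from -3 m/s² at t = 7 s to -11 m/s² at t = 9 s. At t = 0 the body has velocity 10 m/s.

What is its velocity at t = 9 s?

8 m/s

Δv equals the area under the a-t graph; then v = v₀ + Δv.
0–6 s: ½(1 + 3)(6) = 12 m/s
6–7 s: ½(3 + -3)(1) = 0 m/s
7–9 s: ½(-3 + -11)(2) = -14 m/s
Δv = -2 m/s, so v(9) = 10 + (-2) = 8 m/s.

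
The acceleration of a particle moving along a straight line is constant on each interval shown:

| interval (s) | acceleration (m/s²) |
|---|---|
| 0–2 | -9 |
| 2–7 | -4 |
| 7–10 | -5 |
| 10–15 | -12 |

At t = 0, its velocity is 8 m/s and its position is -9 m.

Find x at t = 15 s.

On each constant-a segment, Δv = aΔt and Δx = v₀Δt + ½aΔt²; chain segment to segment.
0–2 s: v starts 8 m/s; Δx = 8·2 + ½·-9·2² = -2 m; v ends -10 m/s.
2–7 s: v starts -10 m/s; Δx = -10·5 + ½·-4·5² = -100 m; v ends -30 m/s.
7–10 s: v starts -30 m/s; Δx = -30·3 + ½·-5·3² = -112.5 m; v ends -45 m/s.
10–15 s: v starts -45 m/s; Δx = -45·5 + ½·-12·5² = -375 m; v ends -105 m/s.
x(15) = -9 + Σ Δx = -598.5 m.

-598.5 m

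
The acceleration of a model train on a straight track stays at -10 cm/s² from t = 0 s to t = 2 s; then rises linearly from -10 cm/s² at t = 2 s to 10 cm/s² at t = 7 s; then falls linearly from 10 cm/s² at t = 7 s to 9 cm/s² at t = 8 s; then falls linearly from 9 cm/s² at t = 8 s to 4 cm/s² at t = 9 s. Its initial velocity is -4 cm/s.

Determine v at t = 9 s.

-8 cm/s

Δv equals the area under the a-t graph; then v = v₀ + Δv.
0–2 s: -10 × 2 = -20 cm/s
2–7 s: ½(-10 + 10)(5) = 0 cm/s
7–8 s: ½(10 + 9)(1) = 9.5 cm/s
8–9 s: ½(9 + 4)(1) = 6.5 cm/s
Δv = -4 cm/s, so v(9) = -4 + (-4) = -8 cm/s.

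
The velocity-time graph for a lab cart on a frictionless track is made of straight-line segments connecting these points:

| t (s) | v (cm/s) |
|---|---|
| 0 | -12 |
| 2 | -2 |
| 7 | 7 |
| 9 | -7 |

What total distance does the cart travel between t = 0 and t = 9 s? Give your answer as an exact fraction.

643/18 cm

Total distance travelled is ∫|v| dt — sum the magnitudes of each area piece.
0–2 s: |½(-12 + -2)(2)| = 14 cm
2–7 s: v = 0 at t = 28/9 s; triangle areas 10/9 + 245/18 = 265/18 cm
7–9 s: v = 0 at t = 8 s; triangle areas 3.5 + 3.5 = 7 cm
Total distance = 643/18 cm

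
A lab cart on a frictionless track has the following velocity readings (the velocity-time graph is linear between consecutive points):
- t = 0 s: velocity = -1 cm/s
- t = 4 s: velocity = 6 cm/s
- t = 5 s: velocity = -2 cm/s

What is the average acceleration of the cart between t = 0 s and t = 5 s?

Average acceleration = Δv/Δt = (-2 − -1)/(5 − 0) = -0.2 cm/s².

-0.2 cm/s²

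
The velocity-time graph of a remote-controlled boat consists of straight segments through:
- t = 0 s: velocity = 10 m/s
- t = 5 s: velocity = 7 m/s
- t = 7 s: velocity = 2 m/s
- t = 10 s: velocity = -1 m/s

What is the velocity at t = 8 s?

On 7–10 s the graph is linear from 2 to -1 m/s: v(8) = 2 + (-1 − 2)·(8 − 7)/(10 − 7) = 1 m/s.

1 m/s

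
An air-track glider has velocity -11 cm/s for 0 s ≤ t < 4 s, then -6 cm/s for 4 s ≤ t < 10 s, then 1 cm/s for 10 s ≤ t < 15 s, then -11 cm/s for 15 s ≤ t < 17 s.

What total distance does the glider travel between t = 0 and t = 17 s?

107 cm

Total distance travelled is ∫|v| dt — sum the magnitudes of each area piece.
0–4 s: |-11| × 4 = 44 cm
4–10 s: |-6| × 6 = 36 cm
10–15 s: |1| × 5 = 5 cm
15–17 s: |-11| × 2 = 22 cm
Total distance = 107 cm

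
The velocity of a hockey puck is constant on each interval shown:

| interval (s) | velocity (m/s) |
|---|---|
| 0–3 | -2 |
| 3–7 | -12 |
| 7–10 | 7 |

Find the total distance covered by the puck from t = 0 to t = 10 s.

Distance (not displacement) is the total path length: add the absolute areas under v-t.
0–3 s: |-2| × 3 = 6 m
3–7 s: |-12| × 4 = 48 m
7–10 s: |7| × 3 = 21 m
Total distance = 75 m

75 m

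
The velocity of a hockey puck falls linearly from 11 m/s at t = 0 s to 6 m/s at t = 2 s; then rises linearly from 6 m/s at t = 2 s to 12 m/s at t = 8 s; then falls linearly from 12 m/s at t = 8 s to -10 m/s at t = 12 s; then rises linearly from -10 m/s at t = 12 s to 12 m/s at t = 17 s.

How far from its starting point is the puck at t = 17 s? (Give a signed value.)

Net displacement equals the area under the velocity-time graph (areas below the axis count negative).
0–2 s: ½(11 + 6)(2) = 17 m
2–8 s: ½(6 + 12)(6) = 54 m
8–12 s: ½(12 + -10)(4) = 4 m
12–17 s: ½(-10 + 12)(5) = 5 m
Net displacement = 80 m

80 m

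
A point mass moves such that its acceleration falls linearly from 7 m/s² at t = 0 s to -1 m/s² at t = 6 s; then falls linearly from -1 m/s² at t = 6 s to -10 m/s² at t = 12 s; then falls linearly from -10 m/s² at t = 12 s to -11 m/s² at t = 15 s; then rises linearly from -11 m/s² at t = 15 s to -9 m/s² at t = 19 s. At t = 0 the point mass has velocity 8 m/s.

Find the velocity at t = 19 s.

Δv equals the area under the a-t graph; then v = v₀ + Δv.
0–6 s: ½(7 + -1)(6) = 18 m/s
6–12 s: ½(-1 + -10)(6) = -33 m/s
12–15 s: ½(-10 + -11)(3) = -31.5 m/s
15–19 s: ½(-11 + -9)(4) = -40 m/s
Δv = -86.5 m/s, so v(19) = 8 + (-86.5) = -78.5 m/s.

-78.5 m/s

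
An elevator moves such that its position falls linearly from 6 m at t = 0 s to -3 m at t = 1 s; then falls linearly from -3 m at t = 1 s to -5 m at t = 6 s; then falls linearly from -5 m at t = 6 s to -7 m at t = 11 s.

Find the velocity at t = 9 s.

Velocity is the slope of the x-t graph on 6–11 s: (-7 − -5)/(11 − 6) = -0.4 m/s.

-0.4 m/s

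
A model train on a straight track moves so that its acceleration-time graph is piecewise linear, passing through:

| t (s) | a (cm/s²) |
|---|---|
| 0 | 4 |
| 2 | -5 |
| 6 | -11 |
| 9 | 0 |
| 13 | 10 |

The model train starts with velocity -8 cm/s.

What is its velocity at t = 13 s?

Δv equals the area under the a-t graph; then v = v₀ + Δv.
0–2 s: ½(4 + -5)(2) = -1 cm/s
2–6 s: ½(-5 + -11)(4) = -32 cm/s
6–9 s: ½(-11 + 0)(3) = -16.5 cm/s
9–13 s: ½(0 + 10)(4) = 20 cm/s
Δv = -29.5 cm/s, so v(13) = -8 + (-29.5) = -37.5 cm/s.

-37.5 cm/s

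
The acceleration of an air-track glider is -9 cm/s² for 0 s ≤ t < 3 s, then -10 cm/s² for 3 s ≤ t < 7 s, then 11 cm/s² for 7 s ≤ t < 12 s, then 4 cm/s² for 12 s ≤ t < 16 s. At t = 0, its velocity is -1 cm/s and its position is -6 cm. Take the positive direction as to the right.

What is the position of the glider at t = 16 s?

On each constant-a segment, Δv = aΔt and Δx = v₀Δt + ½aΔt²; chain segment to segment.
0–3 s: v starts -1 cm/s; Δx = -1·3 + ½·-9·3² = -43.5 cm; v ends -28 cm/s.
3–7 s: v starts -28 cm/s; Δx = -28·4 + ½·-10·4² = -192 cm; v ends -68 cm/s.
7–12 s: v starts -68 cm/s; Δx = -68·5 + ½·11·5² = -202.5 cm; v ends -13 cm/s.
12–16 s: v starts -13 cm/s; Δx = -13·4 + ½·4·4² = -20 cm; v ends 3 cm/s.
x(16) = -6 + Σ Δx = -464 cm.

-464 cm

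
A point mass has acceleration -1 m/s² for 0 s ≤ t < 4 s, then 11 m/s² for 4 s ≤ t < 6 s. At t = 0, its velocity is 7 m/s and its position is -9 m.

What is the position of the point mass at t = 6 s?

On each constant-a segment, Δv = aΔt and Δx = v₀Δt + ½aΔt²; chain segment to segment.
0–4 s: v starts 7 m/s; Δx = 7·4 + ½·-1·4² = 20 m; v ends 3 m/s.
4–6 s: v starts 3 m/s; Δx = 3·2 + ½·11·2² = 28 m; v ends 25 m/s.
x(6) = -9 + Σ Δx = 39 m.

39 m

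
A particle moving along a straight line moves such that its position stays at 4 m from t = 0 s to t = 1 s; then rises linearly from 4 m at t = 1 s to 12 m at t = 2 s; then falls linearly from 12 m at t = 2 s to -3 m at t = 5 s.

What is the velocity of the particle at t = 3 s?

-5 m/s

Velocity is the slope of the x-t graph on 2–5 s: (-3 − 12)/(5 − 2) = -5 m/s.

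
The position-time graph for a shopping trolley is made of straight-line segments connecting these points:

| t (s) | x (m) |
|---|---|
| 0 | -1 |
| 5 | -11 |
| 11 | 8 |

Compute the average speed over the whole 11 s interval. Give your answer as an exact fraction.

Average speed = (total path length)/(elapsed time); on a piecewise-linear x-t graph the path length is Σ|Δx|.
0–5 s: |Δx| = |-11 − -1| = 10 m
5–11 s: |Δx| = |8 − -11| = 19 m
Total path = 29 m; average speed = 29/11 = 29/11 m/s.

29/11 m/s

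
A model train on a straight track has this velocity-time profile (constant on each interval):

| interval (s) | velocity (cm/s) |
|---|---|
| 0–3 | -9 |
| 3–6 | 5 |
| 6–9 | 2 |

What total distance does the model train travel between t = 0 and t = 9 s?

48 cm

Total distance travelled is ∫|v| dt — sum the magnitudes of each area piece.
0–3 s: |-9| × 3 = 27 cm
3–6 s: |5| × 3 = 15 cm
6–9 s: |2| × 3 = 6 cm
Total distance = 48 cm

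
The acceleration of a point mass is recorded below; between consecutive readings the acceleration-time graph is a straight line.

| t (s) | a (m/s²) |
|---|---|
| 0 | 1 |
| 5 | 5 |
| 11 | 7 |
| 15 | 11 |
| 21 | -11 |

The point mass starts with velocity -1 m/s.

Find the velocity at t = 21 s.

Δv equals the area under the a-t graph; then v = v₀ + Δv.
0–5 s: ½(1 + 5)(5) = 15 m/s
5–11 s: ½(5 + 7)(6) = 36 m/s
11–15 s: ½(7 + 11)(4) = 36 m/s
15–21 s: ½(11 + -11)(6) = 0 m/s
Δv = 87 m/s, so v(21) = -1 + (87) = 86 m/s.

86 m/s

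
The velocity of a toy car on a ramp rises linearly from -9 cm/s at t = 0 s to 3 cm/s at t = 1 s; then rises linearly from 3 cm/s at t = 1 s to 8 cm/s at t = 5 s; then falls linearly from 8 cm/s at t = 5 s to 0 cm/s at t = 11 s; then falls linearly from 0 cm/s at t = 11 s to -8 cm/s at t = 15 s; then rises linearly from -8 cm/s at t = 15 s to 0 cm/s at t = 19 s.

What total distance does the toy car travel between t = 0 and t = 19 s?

81.75 cm

Distance (not displacement) is the total path length: add the absolute areas under v-t.
0–1 s: v = 0 at t = 0.75 s; triangle areas 3.375 + 0.375 = 3.75 cm
1–5 s: |½(3 + 8)(4)| = 22 cm
5–11 s: |½(8 + 0)(6)| = 24 cm
11–15 s: |½(0 + -8)(4)| = 16 cm
15–19 s: |½(-8 + 0)(4)| = 16 cm
Total distance = 81.75 cm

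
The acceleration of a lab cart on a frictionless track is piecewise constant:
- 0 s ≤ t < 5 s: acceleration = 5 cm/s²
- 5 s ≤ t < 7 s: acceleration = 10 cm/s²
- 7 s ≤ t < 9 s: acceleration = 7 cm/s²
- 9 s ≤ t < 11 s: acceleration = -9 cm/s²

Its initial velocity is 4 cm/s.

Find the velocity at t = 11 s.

Δv equals the area under the a-t graph; then v = v₀ + Δv.
0–5 s: 5 × 5 = 25 cm/s
5–7 s: 10 × 2 = 20 cm/s
7–9 s: 7 × 2 = 14 cm/s
9–11 s: -9 × 2 = -18 cm/s
Δv = 41 cm/s, so v(11) = 4 + (41) = 45 cm/s.

45 cm/s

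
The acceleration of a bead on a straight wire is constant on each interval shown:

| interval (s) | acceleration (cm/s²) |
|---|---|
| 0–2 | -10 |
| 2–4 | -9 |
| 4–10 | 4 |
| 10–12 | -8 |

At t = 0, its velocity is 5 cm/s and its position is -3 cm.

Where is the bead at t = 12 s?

-221 cm

On each constant-a segment, Δv = aΔt and Δx = v₀Δt + ½aΔt²; chain segment to segment.
0–2 s: v starts 5 cm/s; Δx = 5·2 + ½·-10·2² = -10 cm; v ends -15 cm/s.
2–4 s: v starts -15 cm/s; Δx = -15·2 + ½·-9·2² = -48 cm; v ends -33 cm/s.
4–10 s: v starts -33 cm/s; Δx = -33·6 + ½·4·6² = -126 cm; v ends -9 cm/s.
10–12 s: v starts -9 cm/s; Δx = -9·2 + ½·-8·2² = -34 cm; v ends -25 cm/s.
x(12) = -3 + Σ Δx = -221 cm.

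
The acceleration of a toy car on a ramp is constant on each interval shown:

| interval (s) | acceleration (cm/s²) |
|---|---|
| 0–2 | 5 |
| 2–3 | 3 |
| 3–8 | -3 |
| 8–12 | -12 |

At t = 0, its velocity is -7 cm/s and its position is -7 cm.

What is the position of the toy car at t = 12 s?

On each constant-a segment, Δv = aΔt and Δx = v₀Δt + ½aΔt²; chain segment to segment.
0–2 s: v starts -7 cm/s; Δx = -7·2 + ½·5·2² = -4 cm; v ends 3 cm/s.
2–3 s: v starts 3 cm/s; Δx = 3·1 + ½·3·1² = 4.5 cm; v ends 6 cm/s.
3–8 s: v starts 6 cm/s; Δx = 6·5 + ½·-3·5² = -7.5 cm; v ends -9 cm/s.
8–12 s: v starts -9 cm/s; Δx = -9·4 + ½·-12·4² = -132 cm; v ends -57 cm/s.
x(12) = -7 + Σ Δx = -146 cm.

-146 cm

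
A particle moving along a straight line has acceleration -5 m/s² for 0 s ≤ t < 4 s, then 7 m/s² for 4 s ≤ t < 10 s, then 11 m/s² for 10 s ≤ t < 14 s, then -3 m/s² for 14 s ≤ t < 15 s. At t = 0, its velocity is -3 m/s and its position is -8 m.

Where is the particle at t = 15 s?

153.5 m

On each constant-a segment, Δv = aΔt and Δx = v₀Δt + ½aΔt²; chain segment to segment.
0–4 s: v starts -3 m/s; Δx = -3·4 + ½·-5·4² = -52 m; v ends -23 m/s.
4–10 s: v starts -23 m/s; Δx = -23·6 + ½·7·6² = -12 m; v ends 19 m/s.
10–14 s: v starts 19 m/s; Δx = 19·4 + ½·11·4² = 164 m; v ends 63 m/s.
14–15 s: v starts 63 m/s; Δx = 63·1 + ½·-3·1² = 61.5 m; v ends 60 m/s.
x(15) = -8 + Σ Δx = 153.5 m.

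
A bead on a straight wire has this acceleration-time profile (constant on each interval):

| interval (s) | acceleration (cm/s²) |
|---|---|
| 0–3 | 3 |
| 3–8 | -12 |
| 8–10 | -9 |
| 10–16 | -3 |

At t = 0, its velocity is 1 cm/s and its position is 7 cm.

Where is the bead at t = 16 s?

-656.5 cm

On each constant-a segment, Δv = aΔt and Δx = v₀Δt + ½aΔt²; chain segment to segment.
0–3 s: v starts 1 cm/s; Δx = 1·3 + ½·3·3² = 16.5 cm; v ends 10 cm/s.
3–8 s: v starts 10 cm/s; Δx = 10·5 + ½·-12·5² = -100 cm; v ends -50 cm/s.
8–10 s: v starts -50 cm/s; Δx = -50·2 + ½·-9·2² = -118 cm; v ends -68 cm/s.
10–16 s: v starts -68 cm/s; Δx = -68·6 + ½·-3·6² = -462 cm; v ends -86 cm/s.
x(16) = 7 + Σ Δx = -656.5 cm.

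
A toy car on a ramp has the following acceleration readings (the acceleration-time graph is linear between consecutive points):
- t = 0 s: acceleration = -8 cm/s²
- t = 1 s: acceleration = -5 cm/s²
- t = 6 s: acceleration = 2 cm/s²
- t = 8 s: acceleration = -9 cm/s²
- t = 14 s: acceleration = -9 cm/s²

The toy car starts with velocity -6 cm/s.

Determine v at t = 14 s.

-81 cm/s

Δv equals the area under the a-t graph; then v = v₀ + Δv.
0–1 s: ½(-8 + -5)(1) = -6.5 cm/s
1–6 s: ½(-5 + 2)(5) = -7.5 cm/s
6–8 s: ½(2 + -9)(2) = -7 cm/s
8–14 s: -9 × 6 = -54 cm/s
Δv = -75 cm/s, so v(14) = -6 + (-75) = -81 cm/s.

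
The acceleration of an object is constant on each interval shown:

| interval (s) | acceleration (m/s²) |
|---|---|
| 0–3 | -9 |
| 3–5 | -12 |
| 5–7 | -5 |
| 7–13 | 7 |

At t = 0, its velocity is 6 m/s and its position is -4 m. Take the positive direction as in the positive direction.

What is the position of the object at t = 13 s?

On each constant-a segment, Δv = aΔt and Δx = v₀Δt + ½aΔt²; chain segment to segment.
0–3 s: v starts 6 m/s; Δx = 6·3 + ½·-9·3² = -22.5 m; v ends -21 m/s.
3–5 s: v starts -21 m/s; Δx = -21·2 + ½·-12·2² = -66 m; v ends -45 m/s.
5–7 s: v starts -45 m/s; Δx = -45·2 + ½·-5·2² = -100 m; v ends -55 m/s.
7–13 s: v starts -55 m/s; Δx = -55·6 + ½·7·6² = -204 m; v ends -13 m/s.
x(13) = -4 + Σ Δx = -396.5 m.

-396.5 m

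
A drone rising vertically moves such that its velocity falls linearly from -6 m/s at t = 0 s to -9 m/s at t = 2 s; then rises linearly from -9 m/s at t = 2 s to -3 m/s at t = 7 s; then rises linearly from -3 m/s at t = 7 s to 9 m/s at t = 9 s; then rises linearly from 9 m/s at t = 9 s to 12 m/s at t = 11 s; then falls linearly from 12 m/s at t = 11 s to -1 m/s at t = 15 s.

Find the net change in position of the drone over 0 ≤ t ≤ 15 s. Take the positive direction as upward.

Displacement is the signed area under the v-t curve.
0–2 s: ½(-6 + -9)(2) = -15 m
2–7 s: ½(-9 + -3)(5) = -30 m
7–9 s: ½(-3 + 9)(2) = 6 m
9–11 s: ½(9 + 12)(2) = 21 m
11–15 s: ½(12 + -1)(4) = 22 m
Net displacement = 4 m

4 m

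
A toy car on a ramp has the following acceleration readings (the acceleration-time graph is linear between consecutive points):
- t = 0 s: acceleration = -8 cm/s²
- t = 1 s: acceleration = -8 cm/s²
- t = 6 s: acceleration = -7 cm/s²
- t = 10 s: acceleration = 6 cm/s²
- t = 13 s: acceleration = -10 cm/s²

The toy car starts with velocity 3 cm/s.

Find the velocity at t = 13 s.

Δv equals the area under the a-t graph; then v = v₀ + Δv.
0–1 s: -8 × 1 = -8 cm/s
1–6 s: ½(-8 + -7)(5) = -37.5 cm/s
6–10 s: ½(-7 + 6)(4) = -2 cm/s
10–13 s: ½(6 + -10)(3) = -6 cm/s
Δv = -53.5 cm/s, so v(13) = 3 + (-53.5) = -50.5 cm/s.

-50.5 cm/s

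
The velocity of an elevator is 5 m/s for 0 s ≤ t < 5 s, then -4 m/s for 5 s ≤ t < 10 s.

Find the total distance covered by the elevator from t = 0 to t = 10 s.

Distance (not displacement) is the total path length: add the absolute areas under v-t.
0–5 s: |5| × 5 = 25 m
5–10 s: |-4| × 5 = 20 m
Total distance = 45 m

45 m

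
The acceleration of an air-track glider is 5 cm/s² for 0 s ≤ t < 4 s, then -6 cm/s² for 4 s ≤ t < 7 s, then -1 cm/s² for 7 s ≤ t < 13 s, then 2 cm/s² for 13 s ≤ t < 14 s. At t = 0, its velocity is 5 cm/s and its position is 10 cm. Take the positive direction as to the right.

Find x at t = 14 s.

144 cm

On each constant-a segment, Δv = aΔt and Δx = v₀Δt + ½aΔt²; chain segment to segment.
0–4 s: v starts 5 cm/s; Δx = 5·4 + ½·5·4² = 60 cm; v ends 25 cm/s.
4–7 s: v starts 25 cm/s; Δx = 25·3 + ½·-6·3² = 48 cm; v ends 7 cm/s.
7–13 s: v starts 7 cm/s; Δx = 7·6 + ½·-1·6² = 24 cm; v ends 1 cm/s.
13–14 s: v starts 1 cm/s; Δx = 1·1 + ½·2·1² = 2 cm; v ends 3 cm/s.
x(14) = 10 + Σ Δx = 144 cm.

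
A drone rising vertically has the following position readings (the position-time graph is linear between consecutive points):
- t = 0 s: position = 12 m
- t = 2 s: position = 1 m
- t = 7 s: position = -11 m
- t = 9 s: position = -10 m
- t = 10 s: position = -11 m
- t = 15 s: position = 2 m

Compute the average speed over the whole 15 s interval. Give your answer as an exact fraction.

38/15 m/s

Average speed = (total path length)/(elapsed time); on a piecewise-linear x-t graph the path length is Σ|Δx|.
0–2 s: |Δx| = |1 − 12| = 11 m
2–7 s: |Δx| = |-11 − 1| = 12 m
7–9 s: |Δx| = |-10 − -11| = 1 m
9–10 s: |Δx| = |-11 − -10| = 1 m
10–15 s: |Δx| = |2 − -11| = 13 m
Total path = 38 m; average speed = 38/15 = 38/15 m/s.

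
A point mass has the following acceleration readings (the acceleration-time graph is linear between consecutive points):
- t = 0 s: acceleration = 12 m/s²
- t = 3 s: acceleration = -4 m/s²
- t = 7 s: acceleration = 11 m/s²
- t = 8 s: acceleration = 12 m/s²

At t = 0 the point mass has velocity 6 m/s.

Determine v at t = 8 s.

43.5 m/s

Δv equals the area under the a-t graph; then v = v₀ + Δv.
0–3 s: ½(12 + -4)(3) = 12 m/s
3–7 s: ½(-4 + 11)(4) = 14 m/s
7–8 s: ½(11 + 12)(1) = 11.5 m/s
Δv = 37.5 m/s, so v(8) = 6 + (37.5) = 43.5 m/s.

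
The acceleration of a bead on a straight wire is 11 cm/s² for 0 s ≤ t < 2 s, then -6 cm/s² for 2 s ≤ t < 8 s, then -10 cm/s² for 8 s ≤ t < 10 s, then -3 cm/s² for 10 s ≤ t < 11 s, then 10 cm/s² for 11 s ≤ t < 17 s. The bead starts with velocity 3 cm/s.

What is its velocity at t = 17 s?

26 cm/s

Δv equals the area under the a-t graph; then v = v₀ + Δv.
0–2 s: 11 × 2 = 22 cm/s
2–8 s: -6 × 6 = -36 cm/s
8–10 s: -10 × 2 = -20 cm/s
10–11 s: -3 × 1 = -3 cm/s
11–17 s: 10 × 6 = 60 cm/s
Δv = 23 cm/s, so v(17) = 3 + (23) = 26 cm/s.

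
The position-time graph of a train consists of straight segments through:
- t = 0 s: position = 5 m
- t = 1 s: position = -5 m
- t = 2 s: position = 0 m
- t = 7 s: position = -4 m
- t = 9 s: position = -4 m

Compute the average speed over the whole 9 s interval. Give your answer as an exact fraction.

Average speed = (total path length)/(elapsed time); on a piecewise-linear x-t graph the path length is Σ|Δx|.
0–1 s: |Δx| = |-5 − 5| = 10 m
1–2 s: |Δx| = |0 − -5| = 5 m
2–7 s: |Δx| = |-4 − 0| = 4 m
7–9 s: |Δx| = |-4 − -4| = 0 m
Total path = 19 m; average speed = 19/9 = 19/9 m/s.

19/9 m/s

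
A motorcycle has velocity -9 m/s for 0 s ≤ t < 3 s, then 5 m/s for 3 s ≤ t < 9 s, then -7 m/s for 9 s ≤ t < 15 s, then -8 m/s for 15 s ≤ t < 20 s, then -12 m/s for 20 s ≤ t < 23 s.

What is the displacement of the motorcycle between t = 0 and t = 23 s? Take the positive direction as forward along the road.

-115 m

Net displacement equals the area under the velocity-time graph (areas below the axis count negative).
0–3 s: -9 × 3 = -27 m
3–9 s: 5 × 6 = 30 m
9–15 s: -7 × 6 = -42 m
15–20 s: -8 × 5 = -40 m
20–23 s: -12 × 3 = -36 m
Net displacement = -115 m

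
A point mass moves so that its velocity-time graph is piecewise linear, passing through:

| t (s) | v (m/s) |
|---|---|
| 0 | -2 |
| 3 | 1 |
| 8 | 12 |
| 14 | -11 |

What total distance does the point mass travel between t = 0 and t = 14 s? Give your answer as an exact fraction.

Total distance travelled is ∫|v| dt — sum the magnitudes of each area piece.
0–3 s: v = 0 at t = 2 s; triangle areas 2 + 0.5 = 2.5 m
3–8 s: |½(1 + 12)(5)| = 32.5 m
8–14 s: v = 0 at t = 256/23 s; triangle areas 432/23 + 363/23 = 795/23 m
Total distance = 1600/23 m

1600/23 m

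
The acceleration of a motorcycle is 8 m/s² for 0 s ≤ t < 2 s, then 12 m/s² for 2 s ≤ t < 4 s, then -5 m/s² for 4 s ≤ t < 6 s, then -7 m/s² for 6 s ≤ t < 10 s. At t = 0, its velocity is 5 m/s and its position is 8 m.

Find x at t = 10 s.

264 m

On each constant-a segment, Δv = aΔt and Δx = v₀Δt + ½aΔt²; chain segment to segment.
0–2 s: v starts 5 m/s; Δx = 5·2 + ½·8·2² = 26 m; v ends 21 m/s.
2–4 s: v starts 21 m/s; Δx = 21·2 + ½·12·2² = 66 m; v ends 45 m/s.
4–6 s: v starts 45 m/s; Δx = 45·2 + ½·-5·2² = 80 m; v ends 35 m/s.
6–10 s: v starts 35 m/s; Δx = 35·4 + ½·-7·4² = 84 m; v ends 7 m/s.
x(10) = 8 + Σ Δx = 264 m.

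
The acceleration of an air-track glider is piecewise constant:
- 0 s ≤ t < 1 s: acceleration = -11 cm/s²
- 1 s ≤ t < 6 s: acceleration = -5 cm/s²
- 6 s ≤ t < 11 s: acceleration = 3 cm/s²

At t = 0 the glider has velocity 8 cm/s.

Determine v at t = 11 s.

-13 cm/s

Δv equals the area under the a-t graph; then v = v₀ + Δv.
0–1 s: -11 × 1 = -11 cm/s
1–6 s: -5 × 5 = -25 cm/s
6–11 s: 3 × 5 = 15 cm/s
Δv = -21 cm/s, so v(11) = 8 + (-21) = -13 cm/s.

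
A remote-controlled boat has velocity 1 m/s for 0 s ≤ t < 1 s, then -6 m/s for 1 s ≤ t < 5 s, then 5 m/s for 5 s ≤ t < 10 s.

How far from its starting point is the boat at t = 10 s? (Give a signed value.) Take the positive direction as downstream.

2 m

Net displacement equals the area under the velocity-time graph (areas below the axis count negative).
0–1 s: 1 × 1 = 1 m
1–5 s: -6 × 4 = -24 m
5–10 s: 5 × 5 = 25 m
Net displacement = 2 m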